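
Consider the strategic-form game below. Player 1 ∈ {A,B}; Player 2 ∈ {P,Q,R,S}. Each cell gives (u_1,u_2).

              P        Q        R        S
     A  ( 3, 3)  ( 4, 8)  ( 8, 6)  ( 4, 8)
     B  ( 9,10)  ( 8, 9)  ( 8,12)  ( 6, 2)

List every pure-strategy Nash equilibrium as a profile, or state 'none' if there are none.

PSNE = {(B,R)}

(A,P): not NE [P1→B gives 9>3; P2→S gives 8>3]
(A,Q): not NE [P1→B gives 8>4]
(A,R): not NE [P2→S gives 8>6]
(A,S): not NE [P1→B gives 6>4]
(B,P): not NE [P2→R gives 12>10]
(B,Q): not NE [P2→R gives 12>9]
(B,R): NE
(B,S): not NE [P2→R gives 12>2]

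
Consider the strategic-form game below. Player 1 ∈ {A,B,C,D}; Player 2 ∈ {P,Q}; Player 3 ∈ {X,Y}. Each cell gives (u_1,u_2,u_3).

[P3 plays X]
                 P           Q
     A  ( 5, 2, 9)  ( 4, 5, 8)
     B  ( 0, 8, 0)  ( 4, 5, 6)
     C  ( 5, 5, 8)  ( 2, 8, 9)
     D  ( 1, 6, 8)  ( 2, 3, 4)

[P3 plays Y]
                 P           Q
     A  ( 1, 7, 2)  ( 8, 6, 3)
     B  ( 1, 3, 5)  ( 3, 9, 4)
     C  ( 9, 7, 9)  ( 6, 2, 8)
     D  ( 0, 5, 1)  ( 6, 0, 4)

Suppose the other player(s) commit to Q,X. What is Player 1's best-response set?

u_1(A vs Q,X) = 4
u_1(B vs Q,X) = 4
u_1(C vs Q,X) = 2
u_1(D vs Q,X) = 2
max payoff 4 at {A,B}

BR_1 = {A,B}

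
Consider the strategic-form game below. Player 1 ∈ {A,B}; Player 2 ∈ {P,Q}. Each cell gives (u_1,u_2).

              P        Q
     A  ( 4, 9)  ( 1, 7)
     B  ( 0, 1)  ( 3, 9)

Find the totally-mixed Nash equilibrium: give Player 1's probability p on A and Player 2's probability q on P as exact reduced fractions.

P1 indiff ⇒ q·4+(1-q)·1 = q·0+(1-q)·3 ⇒ q(4) = (1-q)(2) ⇒ q = 1/3
P2 indiff ⇒ p·9+(1-p)·1 = p·7+(1-p)·9 ⇒ p(2) = (1-p)(8) ⇒ p = 4/5

p=4/5, q=1/3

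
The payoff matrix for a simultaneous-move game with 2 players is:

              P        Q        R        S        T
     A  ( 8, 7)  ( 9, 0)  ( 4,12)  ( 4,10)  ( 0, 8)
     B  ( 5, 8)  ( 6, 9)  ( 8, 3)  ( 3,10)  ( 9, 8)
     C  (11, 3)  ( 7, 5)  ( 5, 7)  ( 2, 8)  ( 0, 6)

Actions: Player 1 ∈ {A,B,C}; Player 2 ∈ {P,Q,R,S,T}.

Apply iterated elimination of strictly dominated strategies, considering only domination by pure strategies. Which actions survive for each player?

Survivors P1:{A,B} P2:{R,S}

P2 drop P (S beats it: A:10>7 B:10>8 C:8>3)
P2 drop Q (S beats it: A:10>0 B:10>9 C:8>5)
P1 drop C (B beats it: R:8>5 S:3>2 T:9>0)
P2 drop T (S beats it: A:10>8 B:10>8)
P1→{A,B} P2→{R,S}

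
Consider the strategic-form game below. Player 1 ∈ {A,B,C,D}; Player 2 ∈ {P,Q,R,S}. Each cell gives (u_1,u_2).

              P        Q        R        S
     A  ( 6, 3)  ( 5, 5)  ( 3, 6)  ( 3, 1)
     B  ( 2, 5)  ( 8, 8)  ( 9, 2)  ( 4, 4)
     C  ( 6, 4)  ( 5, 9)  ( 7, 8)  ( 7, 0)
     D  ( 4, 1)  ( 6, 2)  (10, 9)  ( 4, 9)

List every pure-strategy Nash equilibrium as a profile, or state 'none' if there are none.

(A,P): not NE [P2→R gives 6>3]
(A,Q): not NE [P1→B gives 8>5; P2→R gives 6>5]
(A,R): not NE [P1→D gives 10>3]
(A,S): not NE [P1→C gives 7>3; P2→R gives 6>1]
(B,P): not NE [P1→C gives 6>2; P2→Q gives 8>5]
(B,Q): NE
(B,R): not NE [P1→D gives 10>9; P2→Q gives 8>2]
(B,S): not NE [P1→C gives 7>4; P2→Q gives 8>4]
(C,P): not NE [P2→Q gives 9>4]
(C,Q): not NE [P1→B gives 8>5]
(C,R): not NE [P1→D gives 10>7; P2→Q gives 9>8]
(C,S): not NE [P2→Q gives 9>0]
(D,P): not NE [P1→C gives 6>4; P2→S gives 9>1]
(D,Q): not NE [P1→B gives 8>6; P2→S gives 9>2]
(D,R): NE
(D,S): not NE [P1→C gives 7>4]

PSNE = {(B,Q), (D,R)}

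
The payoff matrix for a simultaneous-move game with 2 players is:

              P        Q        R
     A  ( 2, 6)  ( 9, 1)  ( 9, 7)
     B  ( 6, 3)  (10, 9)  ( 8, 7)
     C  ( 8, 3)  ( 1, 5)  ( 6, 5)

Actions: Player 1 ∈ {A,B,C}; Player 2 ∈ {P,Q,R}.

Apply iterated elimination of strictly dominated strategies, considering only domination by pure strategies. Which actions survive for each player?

P2 drop P (R beats it: A:7>6 B:7>3 C:5>3)
P1 drop C (A beats it: Q:9>1 R:9>6)
P1→{A,B} P2→{Q,R}

Survivors P1:{A,B} P2:{Q,R}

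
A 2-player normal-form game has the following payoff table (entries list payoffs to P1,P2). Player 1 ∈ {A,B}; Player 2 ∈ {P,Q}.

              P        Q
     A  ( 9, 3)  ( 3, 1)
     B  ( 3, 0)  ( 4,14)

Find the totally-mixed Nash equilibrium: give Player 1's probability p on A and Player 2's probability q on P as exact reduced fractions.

P1 indiff ⇒ q·9+(1-q)·3 = q·3+(1-q)·4 ⇒ q(6) = (1-q)(1) ⇒ q = 1/7
P2 indiff ⇒ p·3+(1-p)·0 = p·1+(1-p)·14 ⇒ p(2) = (1-p)(14) ⇒ p = 7/8

(p,q) = (7/8, 1/7)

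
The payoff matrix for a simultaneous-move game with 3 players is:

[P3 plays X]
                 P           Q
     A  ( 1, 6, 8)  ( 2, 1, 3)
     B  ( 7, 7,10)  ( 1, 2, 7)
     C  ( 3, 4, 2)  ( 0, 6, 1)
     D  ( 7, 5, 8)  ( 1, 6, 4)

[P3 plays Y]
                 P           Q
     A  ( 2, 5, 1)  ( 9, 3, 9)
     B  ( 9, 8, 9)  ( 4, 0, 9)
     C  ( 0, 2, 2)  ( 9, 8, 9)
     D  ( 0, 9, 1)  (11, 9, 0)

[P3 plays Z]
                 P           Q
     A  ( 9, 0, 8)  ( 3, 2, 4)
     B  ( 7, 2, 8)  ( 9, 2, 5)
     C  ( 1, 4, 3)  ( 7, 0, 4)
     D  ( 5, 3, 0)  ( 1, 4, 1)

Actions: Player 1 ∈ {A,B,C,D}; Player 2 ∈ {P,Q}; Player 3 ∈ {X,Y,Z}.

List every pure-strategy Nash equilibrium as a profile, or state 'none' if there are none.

(A,P,X): not NE [P1→D gives 7>1]
(A,P,Y): not NE [P1→B gives 9>2; P3→Z gives 8>1]
(A,P,Z): not NE [P2→Q gives 2>0]
(A,Q,X): not NE [P2→P gives 6>1; P3→Y gives 9>3]
(A,Q,Y): not NE [P1→D gives 11>9; P2→P gives 5>3]
(A,Q,Z): not NE [P1→B gives 9>3; P3→Y gives 9>4]
(B,P,X): NE
(B,P,Y): not NE [P3→X gives 10>9]
(B,P,Z): not NE [P1→A gives 9>7; P3→X gives 10>8]
(B,Q,X): not NE [P1→A gives 2>1; P2→P gives 7>2; P3→Y gives 9>7]
(B,Q,Y): not NE [P1→D gives 11>4; P2→P gives 8>0]
(B,Q,Z): not NE [P3→Y gives 9>5]
(C,P,X): not NE [P1→D gives 7>3; P2→Q gives 6>4; P3→Z gives 3>2]
(C,P,Y): not NE [P1→B gives 9>0; P2→Q gives 8>2; P3→Z gives 3>2]
(C,P,Z): not NE [P1→A gives 9>1]
(C,Q,X): not NE [P1→A gives 2>0; P3→Y gives 9>1]
(C,Q,Y): not NE [P1→D gives 11>9]
(C,Q,Z): not NE [P1→B gives 9>7; P2→P gives 4>0; P3→Y gives 9>4]
(D,P,X): not NE [P2→Q gives 6>5]
(D,P,Y): not NE [P1→B gives 9>0; P3→X gives 8>1]
(D,P,Z): not NE [P1→A gives 9>5; P2→Q gives 4>3; P3→X gives 8>0]
(D,Q,X): not NE [P1→A gives 2>1]
(D,Q,Y): not NE [P3→X gives 4>0]
(D,Q,Z): not NE [P1→B gives 9>1; P3→X gives 4>1]

Nash profiles: (B,P,X)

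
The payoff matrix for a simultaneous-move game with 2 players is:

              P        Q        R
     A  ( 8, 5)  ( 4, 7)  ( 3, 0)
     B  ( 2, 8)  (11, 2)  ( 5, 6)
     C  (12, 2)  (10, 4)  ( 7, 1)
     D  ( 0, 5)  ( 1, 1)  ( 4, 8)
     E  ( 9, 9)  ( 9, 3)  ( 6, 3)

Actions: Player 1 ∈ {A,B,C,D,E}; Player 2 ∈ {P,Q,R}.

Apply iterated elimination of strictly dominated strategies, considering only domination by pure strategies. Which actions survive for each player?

P1 drop A (C beats it: P:12>8 Q:10>4 R:7>3)
P1 drop D (B beats it: P:2>0 Q:11>1 R:5>4)
P1 drop E (C beats it: P:12>9 Q:10>9 R:7>6)
P2 drop R (P beats it: B:8>6 C:2>1)
P1→{B,C} P2→{P,Q}

Survivors P1:{B,C} P2:{P,Q}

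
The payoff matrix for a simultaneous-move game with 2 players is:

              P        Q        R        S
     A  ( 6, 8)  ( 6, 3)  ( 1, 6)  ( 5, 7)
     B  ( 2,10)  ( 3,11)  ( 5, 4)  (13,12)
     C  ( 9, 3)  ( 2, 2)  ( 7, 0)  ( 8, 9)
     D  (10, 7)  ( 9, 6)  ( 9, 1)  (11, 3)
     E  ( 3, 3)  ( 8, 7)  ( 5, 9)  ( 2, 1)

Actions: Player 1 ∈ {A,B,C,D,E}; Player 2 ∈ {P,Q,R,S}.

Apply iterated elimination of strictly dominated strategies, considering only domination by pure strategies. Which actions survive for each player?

Remaining: P1:{B,D} P2:{P,Q,S}

P1 drop A (D beats it: P:10>6 Q:9>6 R:9>1 S:11>5)
P1 drop C (D beats it: P:10>9 Q:9>2 R:9>7 S:11>8)
P1 drop E (D beats it: P:10>3 Q:9>8 R:9>5 S:11>2)
P2 drop R (P beats it: B:10>4 D:7>1)
P1→{B,D} P2→{P,Q,S}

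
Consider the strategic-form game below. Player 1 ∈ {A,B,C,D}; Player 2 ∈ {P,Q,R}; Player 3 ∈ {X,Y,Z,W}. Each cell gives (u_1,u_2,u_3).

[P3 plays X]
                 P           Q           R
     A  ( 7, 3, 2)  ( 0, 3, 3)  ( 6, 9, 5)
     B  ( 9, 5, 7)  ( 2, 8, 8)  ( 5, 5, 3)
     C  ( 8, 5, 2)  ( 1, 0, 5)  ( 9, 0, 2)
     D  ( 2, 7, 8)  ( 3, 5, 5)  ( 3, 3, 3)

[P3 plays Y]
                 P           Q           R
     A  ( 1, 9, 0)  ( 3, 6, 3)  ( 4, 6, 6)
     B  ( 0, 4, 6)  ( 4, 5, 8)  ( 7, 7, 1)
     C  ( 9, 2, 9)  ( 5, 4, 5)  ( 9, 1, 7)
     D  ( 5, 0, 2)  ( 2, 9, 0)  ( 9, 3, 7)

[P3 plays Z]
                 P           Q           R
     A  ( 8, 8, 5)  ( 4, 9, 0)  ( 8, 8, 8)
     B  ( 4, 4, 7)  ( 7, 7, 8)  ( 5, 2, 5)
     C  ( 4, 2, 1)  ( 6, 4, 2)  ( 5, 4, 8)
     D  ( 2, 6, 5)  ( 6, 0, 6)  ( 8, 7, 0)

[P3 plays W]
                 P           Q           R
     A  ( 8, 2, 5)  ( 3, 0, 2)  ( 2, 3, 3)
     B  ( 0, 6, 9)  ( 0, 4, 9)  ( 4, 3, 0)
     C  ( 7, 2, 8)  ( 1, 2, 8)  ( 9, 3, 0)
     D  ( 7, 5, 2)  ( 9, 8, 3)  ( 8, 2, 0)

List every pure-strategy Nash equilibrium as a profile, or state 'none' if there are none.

(A,P,X): not NE [P1→B gives 9>7; P2→R gives 9>3; P3→W gives 5>2]
(A,P,Y): not NE [P1→C gives 9>1; P3→W gives 5>0]
(A,P,Z): not NE [P2→Q gives 9>8]
(A,P,W): not NE [P2→R gives 3>2]
(A,Q,X): not NE [P1→D gives 3>0; P2→R gives 9>3]
(A,Q,Y): not NE [P1→C gives 5>3; P2→P gives 9>6]
(A,Q,Z): not NE [P1→B gives 7>4; P3→Y gives 3>0]
(A,Q,W): not NE [P1→D gives 9>3; P2→R gives 3>0; P3→Y gives 3>2]
(A,R,X): not NE [P1→C gives 9>6; P3→Z gives 8>5]
(A,R,Y): not NE [P1→D gives 9>4; P2→P gives 9>6; P3→Z gives 8>6]
(A,R,Z): not NE [P2→Q gives 9>8]
(A,R,W): not NE [P1→C gives 9>2; P3→Z gives 8>3]
(B,P,X): not NE [P2→Q gives 8>5; P3→W gives 9>7]
(B,P,Y): not NE [P1→C gives 9>0; P2→R gives 7>4; P3→W gives 9>6]
(B,P,Z): not NE [P1→A gives 8>4; P2→Q gives 7>4; P3→W gives 9>7]
(B,P,W): not NE [P1→A gives 8>0]
(B,Q,X): not NE [P1→D gives 3>2; P3→W gives 9>8]
(B,Q,Y): not NE [P1→C gives 5>4; P2→R gives 7>5; P3→W gives 9>8]
(B,Q,Z): not NE [P3→W gives 9>8]
(B,Q,W): not NE [P1→D gives 9>0; P2→P gives 6>4]
(B,R,X): not NE [P1→C gives 9>5; P2→Q gives 8>5; P3→Z gives 5>3]
(B,R,Y): not NE [P1→D gives 9>7; P3→Z gives 5>1]
(B,R,Z): not NE [P1→D gives 8>5; P2→Q gives 7>2]
(B,R,W): not NE [P1→C gives 9>4; P2→P gives 6>3; P3→Z gives 5>0]
(C,P,X): not NE [P1→B gives 9>8; P3→Y gives 9>2]
(C,P,Y): not NE [P2→Q gives 4>2]
(C,P,Z): not NE [P1→A gives 8>4; P2→R gives 4>2; P3→Y gives 9>1]
(C,P,W): not NE [P1→A gives 8>7; P2→R gives 3>2; P3→Y gives 9>8]
(C,Q,X): not NE [P1→D gives 3>1; P2→P gives 5>0; P3→W gives 8>5]
(C,Q,Y): not NE [P3→W gives 8>5]
(C,Q,Z): not NE [P1→B gives 7>6; P3→W gives 8>2]
(C,Q,W): not NE [P1→D gives 9>1; P2→R gives 3>2]
(C,R,X): not NE [P2→P gives 5>0; P3→Z gives 8>2]
(C,R,Y): not NE [P2→Q gives 4>1; P3→Z gives 8>7]
(C,R,Z): not NE [P1→D gives 8>5]
(C,R,W): not NE [P3→Z gives 8>0]
(D,P,X): not NE [P1→B gives 9>2]
(D,P,Y): not NE [P1→C gives 9>5; P2→Q gives 9>0; P3→X gives 8>2]
(D,P,Z): not NE [P1→A gives 8>2; P2→R gives 7>6; P3→X gives 8>5]
(D,P,W): not NE [P1→A gives 8>7; P2→Q gives 8>5; P3→X gives 8>2]
(D,Q,X): not NE [P2→P gives 7>5; P3→Z gives 6>5]
(D,Q,Y): not NE [P1→C gives 5>2; P3→Z gives 6>0]
(D,Q,Z): not NE [P1→B gives 7>6; P2→R gives 7>0]
(D,Q,W): not NE [P3→Z gives 6>3]
(D,R,X): not NE [P1→C gives 9>3; P2→P gives 7>3; P3→Y gives 7>3]
(D,R,Y): not NE [P2→Q gives 9>3]
(D,R,Z): not NE [P3→Y gives 7>0]
(D,R,W): not NE [P1→C gives 9>8; P2→Q gives 8>2; P3→Y gives 7>0]

PSNE: ∅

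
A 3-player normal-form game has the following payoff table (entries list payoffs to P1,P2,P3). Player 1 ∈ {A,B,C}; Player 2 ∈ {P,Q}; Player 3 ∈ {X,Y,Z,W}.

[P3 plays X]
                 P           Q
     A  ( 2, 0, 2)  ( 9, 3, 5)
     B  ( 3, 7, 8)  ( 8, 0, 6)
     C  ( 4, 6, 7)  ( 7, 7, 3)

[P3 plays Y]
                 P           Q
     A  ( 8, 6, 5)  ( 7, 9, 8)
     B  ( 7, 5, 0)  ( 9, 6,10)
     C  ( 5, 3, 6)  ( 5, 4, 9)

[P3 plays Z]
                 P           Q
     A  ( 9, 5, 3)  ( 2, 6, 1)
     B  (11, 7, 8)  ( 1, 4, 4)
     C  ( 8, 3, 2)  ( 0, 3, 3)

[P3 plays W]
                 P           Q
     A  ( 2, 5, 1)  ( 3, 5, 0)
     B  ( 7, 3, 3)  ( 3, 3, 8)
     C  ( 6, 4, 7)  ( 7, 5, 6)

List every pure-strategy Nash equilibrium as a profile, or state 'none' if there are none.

Nash profiles: (B,P,Z), (B,Q,Y)

(A,P,X): not NE [P1→C gives 4>2; P2→Q gives 3>0; P3→Y gives 5>2]
(A,P,Y): not NE [P2→Q gives 9>6]
(A,P,Z): not NE [P1→B gives 11>9; P2→Q gives 6>5; P3→Y gives 5>3]
(A,P,W): not NE [P1→B gives 7>2; P3→Y gives 5>1]
(A,Q,X): not NE [P3→Y gives 8>5]
(A,Q,Y): not NE [P1→B gives 9>7]
(A,Q,Z): not NE [P3→Y gives 8>1]
(A,Q,W): not NE [P1→C gives 7>3; P3→Y gives 8>0]
(B,P,X): not NE [P1→C gives 4>3]
(B,P,Y): not NE [P1→A gives 8>7; P2→Q gives 6>5; P3→Z gives 8>0]
(B,P,Z): NE
(B,P,W): not NE [P3→Z gives 8>3]
(B,Q,X): not NE [P1→A gives 9>8; P2→P gives 7>0; P3→Y gives 10>6]
(B,Q,Y): NE
(B,Q,Z): not NE [P1→A gives 2>1; P2→P gives 7>4; P3→Y gives 10>4]
(B,Q,W): not NE [P1→C gives 7>3; P3→Y gives 10>8]
(C,P,X): not NE [P2→Q gives 7>6]
(C,P,Y): not NE [P1→A gives 8>5; P2→Q gives 4>3; P3→W gives 7>6]
(C,P,Z): not NE [P1→B gives 11>8; P3→W gives 7>2]
(C,P,W): not NE [P1→B gives 7>6; P2→Q gives 5>4]
(C,Q,X): not NE [P1→A gives 9>7; P3→Y gives 9>3]
(C,Q,Y): not NE [P1→B gives 9>5]
(C,Q,Z): not NE [P1→A gives 2>0; P3→Y gives 9>3]
(C,Q,W): not NE [P3→Y gives 9>6]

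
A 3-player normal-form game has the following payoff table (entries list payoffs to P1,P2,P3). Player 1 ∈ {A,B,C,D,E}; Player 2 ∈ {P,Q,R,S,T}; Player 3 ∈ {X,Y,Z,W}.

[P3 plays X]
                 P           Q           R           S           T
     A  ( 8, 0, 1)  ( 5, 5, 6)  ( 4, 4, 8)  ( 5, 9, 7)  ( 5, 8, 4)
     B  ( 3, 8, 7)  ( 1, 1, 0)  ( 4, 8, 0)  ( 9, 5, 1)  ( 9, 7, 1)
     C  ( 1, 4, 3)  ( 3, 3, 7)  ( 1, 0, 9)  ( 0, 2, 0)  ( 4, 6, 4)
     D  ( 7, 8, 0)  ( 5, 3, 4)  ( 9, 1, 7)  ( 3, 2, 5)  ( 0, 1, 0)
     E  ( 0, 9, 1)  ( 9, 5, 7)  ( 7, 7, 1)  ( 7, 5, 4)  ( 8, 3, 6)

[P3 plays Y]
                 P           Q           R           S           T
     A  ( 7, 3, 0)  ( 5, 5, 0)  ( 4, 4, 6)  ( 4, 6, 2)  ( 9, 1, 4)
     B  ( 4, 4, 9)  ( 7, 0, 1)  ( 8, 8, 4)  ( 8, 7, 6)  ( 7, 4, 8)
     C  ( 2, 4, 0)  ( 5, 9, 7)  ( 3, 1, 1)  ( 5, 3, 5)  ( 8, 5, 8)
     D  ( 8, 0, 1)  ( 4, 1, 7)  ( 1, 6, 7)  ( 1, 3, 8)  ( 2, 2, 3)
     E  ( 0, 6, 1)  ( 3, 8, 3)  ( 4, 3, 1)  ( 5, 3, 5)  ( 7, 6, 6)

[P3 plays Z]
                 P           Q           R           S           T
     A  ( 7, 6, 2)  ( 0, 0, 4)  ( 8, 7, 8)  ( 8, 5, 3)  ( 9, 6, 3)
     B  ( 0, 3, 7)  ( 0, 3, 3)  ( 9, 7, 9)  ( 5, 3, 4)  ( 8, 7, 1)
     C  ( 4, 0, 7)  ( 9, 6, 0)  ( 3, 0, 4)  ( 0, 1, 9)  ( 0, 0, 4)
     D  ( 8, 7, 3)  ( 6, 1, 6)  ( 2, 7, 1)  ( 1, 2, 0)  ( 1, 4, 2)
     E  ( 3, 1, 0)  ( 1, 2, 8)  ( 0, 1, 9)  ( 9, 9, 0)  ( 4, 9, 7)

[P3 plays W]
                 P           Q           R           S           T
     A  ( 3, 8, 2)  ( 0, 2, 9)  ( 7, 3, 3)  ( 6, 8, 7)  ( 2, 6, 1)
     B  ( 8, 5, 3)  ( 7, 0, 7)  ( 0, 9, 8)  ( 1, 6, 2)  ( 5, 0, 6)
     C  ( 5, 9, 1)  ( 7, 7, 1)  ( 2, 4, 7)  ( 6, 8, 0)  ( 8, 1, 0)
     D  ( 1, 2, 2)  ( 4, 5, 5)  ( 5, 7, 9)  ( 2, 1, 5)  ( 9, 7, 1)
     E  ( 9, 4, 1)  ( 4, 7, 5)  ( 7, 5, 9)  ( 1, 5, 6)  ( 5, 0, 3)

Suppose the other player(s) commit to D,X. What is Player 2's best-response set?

BR_2 = {P}

u_2(P vs D,X) = 8
u_2(Q vs D,X) = 3
u_2(R vs D,X) = 1
u_2(S vs D,X) = 2
u_2(T vs D,X) = 1
max payoff 8 at {P}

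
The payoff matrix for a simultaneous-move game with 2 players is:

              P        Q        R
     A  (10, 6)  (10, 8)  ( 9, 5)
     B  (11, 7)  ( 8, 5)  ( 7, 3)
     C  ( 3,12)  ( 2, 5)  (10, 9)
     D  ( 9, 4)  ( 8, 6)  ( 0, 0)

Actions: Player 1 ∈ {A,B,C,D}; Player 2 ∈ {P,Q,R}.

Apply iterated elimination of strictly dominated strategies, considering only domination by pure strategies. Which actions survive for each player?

IESDS → P1:{A,B} P2:{P,Q}

P1 drop D (A beats it: P:10>9 Q:10>8 R:9>0)
P2 drop R (P beats it: A:6>5 B:7>3 C:12>9)
P1 drop C (A beats it: P:10>3 Q:10>2)
P1→{A,B} P2→{P,Q}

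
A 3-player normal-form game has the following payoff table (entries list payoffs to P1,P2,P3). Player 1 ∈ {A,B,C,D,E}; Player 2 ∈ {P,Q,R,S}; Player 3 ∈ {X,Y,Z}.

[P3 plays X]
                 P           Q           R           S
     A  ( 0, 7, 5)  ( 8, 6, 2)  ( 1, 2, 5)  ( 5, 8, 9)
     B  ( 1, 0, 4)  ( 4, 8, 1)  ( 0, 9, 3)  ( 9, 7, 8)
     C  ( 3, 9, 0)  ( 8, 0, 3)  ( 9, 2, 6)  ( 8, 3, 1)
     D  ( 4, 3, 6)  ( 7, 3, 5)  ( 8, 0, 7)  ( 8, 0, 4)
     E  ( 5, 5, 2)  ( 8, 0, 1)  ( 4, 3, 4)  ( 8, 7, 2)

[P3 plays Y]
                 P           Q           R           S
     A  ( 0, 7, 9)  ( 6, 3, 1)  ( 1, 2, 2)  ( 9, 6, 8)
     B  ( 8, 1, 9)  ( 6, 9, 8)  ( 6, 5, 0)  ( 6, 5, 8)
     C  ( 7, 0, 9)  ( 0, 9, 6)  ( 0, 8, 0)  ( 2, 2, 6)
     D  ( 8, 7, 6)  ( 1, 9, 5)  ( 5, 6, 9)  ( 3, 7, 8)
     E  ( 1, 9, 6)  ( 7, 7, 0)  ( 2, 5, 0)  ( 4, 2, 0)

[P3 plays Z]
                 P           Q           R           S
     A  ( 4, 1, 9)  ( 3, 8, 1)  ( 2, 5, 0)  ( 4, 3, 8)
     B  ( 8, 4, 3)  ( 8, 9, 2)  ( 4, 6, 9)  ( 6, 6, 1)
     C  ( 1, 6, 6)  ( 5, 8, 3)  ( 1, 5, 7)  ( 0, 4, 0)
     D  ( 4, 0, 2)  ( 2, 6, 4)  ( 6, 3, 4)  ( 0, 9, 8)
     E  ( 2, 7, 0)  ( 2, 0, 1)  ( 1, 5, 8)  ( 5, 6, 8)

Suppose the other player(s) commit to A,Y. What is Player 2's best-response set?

u_2(P vs A,Y) = 7
u_2(Q vs A,Y) = 3
u_2(R vs A,Y) = 2
u_2(S vs A,Y) = 6
max payoff 7 at {P}

argmax u_2 = {P}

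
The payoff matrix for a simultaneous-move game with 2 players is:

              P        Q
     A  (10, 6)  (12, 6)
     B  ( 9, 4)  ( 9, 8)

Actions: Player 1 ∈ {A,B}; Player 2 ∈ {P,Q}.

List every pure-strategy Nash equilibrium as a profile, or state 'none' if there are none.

(A,P): NE
(A,Q): NE
(B,P): not NE [P1→A gives 10>9; P2→Q gives 8>4]
(B,Q): not NE [P1→A gives 12>9]

PSNE = {(A,P), (A,Q)}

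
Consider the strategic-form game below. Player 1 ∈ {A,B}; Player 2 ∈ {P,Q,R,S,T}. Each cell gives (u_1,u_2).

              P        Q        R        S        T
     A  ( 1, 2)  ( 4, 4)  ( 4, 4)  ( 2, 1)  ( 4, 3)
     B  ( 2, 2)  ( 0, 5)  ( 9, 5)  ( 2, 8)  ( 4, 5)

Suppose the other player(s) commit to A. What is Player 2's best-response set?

argmax u_2 = {Q,R}

u_2(P vs A) = 2
u_2(Q vs A) = 4
u_2(R vs A) = 4
u_2(S vs A) = 1
u_2(T vs A) = 3
max payoff 4 at {Q,R}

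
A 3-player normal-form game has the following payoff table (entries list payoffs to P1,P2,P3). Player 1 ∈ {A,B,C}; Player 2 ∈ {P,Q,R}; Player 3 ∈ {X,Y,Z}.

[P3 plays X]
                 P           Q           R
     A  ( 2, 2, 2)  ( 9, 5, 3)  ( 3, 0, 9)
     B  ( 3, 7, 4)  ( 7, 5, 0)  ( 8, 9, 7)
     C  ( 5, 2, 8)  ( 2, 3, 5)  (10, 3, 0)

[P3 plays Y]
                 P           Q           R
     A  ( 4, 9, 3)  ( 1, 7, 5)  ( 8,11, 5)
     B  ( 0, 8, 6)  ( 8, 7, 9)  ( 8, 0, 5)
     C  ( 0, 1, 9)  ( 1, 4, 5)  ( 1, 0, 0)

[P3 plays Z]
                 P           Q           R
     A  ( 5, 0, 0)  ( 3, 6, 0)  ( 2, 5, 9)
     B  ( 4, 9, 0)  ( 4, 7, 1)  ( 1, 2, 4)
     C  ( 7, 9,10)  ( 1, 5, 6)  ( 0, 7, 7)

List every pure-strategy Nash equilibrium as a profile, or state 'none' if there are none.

(A,P,X): not NE [P1→C gives 5>2; P2→Q gives 5>2; P3→Y gives 3>2]
(A,P,Y): not NE [P2→R gives 11>9]
(A,P,Z): not NE [P1→C gives 7>5; P2→Q gives 6>0; P3→Y gives 3>0]
(A,Q,X): not NE [P3→Y gives 5>3]
(A,Q,Y): not NE [P1→B gives 8>1; P2→R gives 11>7]
(A,Q,Z): not NE [P1→B gives 4>3; P3→Y gives 5>0]
(A,R,X): not NE [P1→C gives 10>3; P2→Q gives 5>0]
(A,R,Y): not NE [P3→Z gives 9>5]
(A,R,Z): not NE [P2→Q gives 6>5]
(B,P,X): not NE [P1→C gives 5>3; P2→R gives 9>7; P3→Y gives 6>4]
(B,P,Y): not NE [P1→A gives 4>0]
(B,P,Z): not NE [P1→C gives 7>4; P3→Y gives 6>0]
(B,Q,X): not NE [P1→A gives 9>7; P2→R gives 9>5; P3→Y gives 9>0]
(B,Q,Y): not NE [P2→P gives 8>7]
(B,Q,Z): not NE [P2→P gives 9>7; P3→Y gives 9>1]
(B,R,X): not NE [P1→C gives 10>8]
(B,R,Y): not NE [P2→P gives 8>0; P3→X gives 7>5]
(B,R,Z): not NE [P1→A gives 2>1; P2→P gives 9>2; P3→X gives 7>4]
(C,P,X): not NE [P2→R gives 3>2; P3→Z gives 10>8]
(C,P,Y): not NE [P1→A gives 4>0; P2→Q gives 4>1; P3→Z gives 10>9]
(C,P,Z): NE
(C,Q,X): not NE [P1→A gives 9>2; P3→Z gives 6>5]
(C,Q,Y): not NE [P1→B gives 8>1; P3→Z gives 6>5]
(C,Q,Z): not NE [P1→B gives 4>1; P2→P gives 9>5]
(C,R,X): not NE [P3→Z gives 7>0]
(C,R,Y): not NE [P1→B gives 8>1; P2→Q gives 4>0; P3→Z gives 7>0]
(C,R,Z): not NE [P1→A gives 2>0; P2→P gives 9>7]

NE set: (C,P,Z)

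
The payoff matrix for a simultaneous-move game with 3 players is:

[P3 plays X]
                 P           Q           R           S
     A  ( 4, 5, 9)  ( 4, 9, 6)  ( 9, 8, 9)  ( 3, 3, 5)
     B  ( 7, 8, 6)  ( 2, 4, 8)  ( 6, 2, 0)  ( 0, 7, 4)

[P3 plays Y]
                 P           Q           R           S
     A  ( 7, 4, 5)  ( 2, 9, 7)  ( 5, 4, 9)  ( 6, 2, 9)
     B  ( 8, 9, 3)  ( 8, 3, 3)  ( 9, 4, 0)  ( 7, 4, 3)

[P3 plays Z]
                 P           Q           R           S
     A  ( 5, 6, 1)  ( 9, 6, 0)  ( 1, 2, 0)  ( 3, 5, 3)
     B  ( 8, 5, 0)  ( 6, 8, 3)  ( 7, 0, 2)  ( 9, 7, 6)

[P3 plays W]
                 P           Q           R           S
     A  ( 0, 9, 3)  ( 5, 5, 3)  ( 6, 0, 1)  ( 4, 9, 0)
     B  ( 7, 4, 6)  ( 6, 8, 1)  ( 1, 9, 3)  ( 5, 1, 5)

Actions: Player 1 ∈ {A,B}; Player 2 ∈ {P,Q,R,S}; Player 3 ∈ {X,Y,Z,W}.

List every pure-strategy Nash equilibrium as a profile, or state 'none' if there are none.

(A,P,X): not NE [P1→B gives 7>4; P2→Q gives 9>5]
(A,P,Y): not NE [P1→B gives 8>7; P2→Q gives 9>4; P3→X gives 9>5]
(A,P,Z): not NE [P1→B gives 8>5; P3→X gives 9>1]
(A,P,W): not NE [P1→B gives 7>0; P3→X gives 9>3]
(A,Q,X): not NE [P3→Y gives 7>6]
(A,Q,Y): not NE [P1→B gives 8>2]
(A,Q,Z): not NE [P3→Y gives 7>0]
(A,Q,W): not NE [P1→B gives 6>5; P2→S gives 9>5; P3→Y gives 7>3]
(A,R,X): not NE [P2→Q gives 9>8]
(A,R,Y): not NE [P1→B gives 9>5; P2→Q gives 9>4]
(A,R,Z): not NE [P1→B gives 7>1; P2→Q gives 6>2; P3→Y gives 9>0]
(A,R,W): not NE [P2→S gives 9>0; P3→Y gives 9>1]
(A,S,X): not NE [P2→Q gives 9>3; P3→Y gives 9>5]
(A,S,Y): not NE [P1→B gives 7>6; P2→Q gives 9>2]
(A,S,Z): not NE [P1→B gives 9>3; P2→Q gives 6>5; P3→Y gives 9>3]
(A,S,W): not NE [P1→B gives 5>4; P3→Y gives 9>0]
(B,P,X): NE
(B,P,Y): not NE [P3→W gives 6>3]
(B,P,Z): not NE [P2→Q gives 8>5; P3→W gives 6>0]
(B,P,W): not NE [P2→R gives 9>4]
(B,Q,X): not NE [P1→A gives 4>2; P2→P gives 8>4]
(B,Q,Y): not NE [P2→P gives 9>3; P3→X gives 8>3]
(B,Q,Z): not NE [P1→A gives 9>6; P3→X gives 8>3]
(B,Q,W): not NE [P2→R gives 9>8; P3→X gives 8>1]
(B,R,X): not NE [P1→A gives 9>6; P2→P gives 8>2; P3→W gives 3>0]
(B,R,Y): not NE [P2→P gives 9>4; P3→W gives 3>0]
(B,R,Z): not NE [P2→Q gives 8>0; P3→W gives 3>2]
(B,R,W): not NE [P1→A gives 6>1]
(B,S,X): not NE [P1→A gives 3>0; P2→P gives 8>7; P3→Z gives 6>4]
(B,S,Y): not NE [P2→P gives 9>4; P3→Z gives 6>3]
(B,S,Z): not NE [P2→Q gives 8>7]
(B,S,W): not NE [P2→R gives 9>1; P3→Z gives 6>5]

PSNE = {(B,P,X)}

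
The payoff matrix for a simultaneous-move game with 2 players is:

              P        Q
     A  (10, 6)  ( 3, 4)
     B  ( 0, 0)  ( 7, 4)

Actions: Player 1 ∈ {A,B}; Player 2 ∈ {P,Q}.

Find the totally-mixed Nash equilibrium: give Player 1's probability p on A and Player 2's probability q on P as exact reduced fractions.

P1 indiff ⇒ q·10+(1-q)·3 = q·0+(1-q)·7 ⇒ q(10) = (1-q)(4) ⇒ q = 2/7
P2 indiff ⇒ p·6+(1-p)·0 = p·4+(1-p)·4 ⇒ p(2) = (1-p)(4) ⇒ p = 2/3

P1 mixes 2/3 on A; P2 mixes 2/7 on P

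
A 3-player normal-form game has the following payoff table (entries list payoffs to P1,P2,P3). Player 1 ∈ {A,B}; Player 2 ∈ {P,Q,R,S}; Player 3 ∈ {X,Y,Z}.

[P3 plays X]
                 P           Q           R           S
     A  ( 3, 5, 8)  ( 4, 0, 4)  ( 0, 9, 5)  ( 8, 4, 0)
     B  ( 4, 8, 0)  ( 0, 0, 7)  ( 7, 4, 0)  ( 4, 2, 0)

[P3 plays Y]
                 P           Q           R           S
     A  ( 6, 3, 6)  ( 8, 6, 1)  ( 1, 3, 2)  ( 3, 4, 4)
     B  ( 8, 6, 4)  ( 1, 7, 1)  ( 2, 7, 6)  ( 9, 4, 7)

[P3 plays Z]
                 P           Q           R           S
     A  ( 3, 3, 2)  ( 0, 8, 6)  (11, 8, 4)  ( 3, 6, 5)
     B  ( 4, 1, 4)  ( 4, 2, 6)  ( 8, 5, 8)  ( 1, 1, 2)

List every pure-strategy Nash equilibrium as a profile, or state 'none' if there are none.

(A,P,X): not NE [P1→B gives 4>3; P2→R gives 9>5]
(A,P,Y): not NE [P1→B gives 8>6; P2→Q gives 6>3; P3→X gives 8>6]
(A,P,Z): not NE [P1→B gives 4>3; P2→R gives 8>3; P3→X gives 8>2]
(A,Q,X): not NE [P2→R gives 9>0; P3→Z gives 6>4]
(A,Q,Y): not NE [P3→Z gives 6>1]
(A,Q,Z): not NE [P1→B gives 4>0]
(A,R,X): not NE [P1→B gives 7>0]
(A,R,Y): not NE [P1→B gives 2>1; P2→Q gives 6>3; P3→X gives 5>2]
(A,R,Z): not NE [P3→X gives 5>4]
(A,S,X): not NE [P2→R gives 9>4; P3→Z gives 5>0]
(A,S,Y): not NE [P1→B gives 9>3; P2→Q gives 6>4; P3→Z gives 5>4]
(A,S,Z): not NE [P2→R gives 8>6]
(B,P,X): not NE [P3→Z gives 4>0]
(B,P,Y): not NE [P2→R gives 7>6]
(B,P,Z): not NE [P2→R gives 5>1]
(B,Q,X): not NE [P1→A gives 4>0; P2→P gives 8>0]
(B,Q,Y): not NE [P1→A gives 8>1; P3→X gives 7>1]
(B,Q,Z): not NE [P2→R gives 5>2; P3→X gives 7>6]
(B,R,X): not NE [P2→P gives 8>4; P3→Z gives 8>0]
(B,R,Y): not NE [P3→Z gives 8>6]
(B,R,Z): not NE [P1→A gives 11>8]
(B,S,X): not NE [P1→A gives 8>4; P2→P gives 8>2; P3→Y gives 7>0]
(B,S,Y): not NE [P2→R gives 7>4]
(B,S,Z): not NE [P1→A gives 3>1; P2→R gives 5>1; P3→Y gives 7>2]

Equilibria: none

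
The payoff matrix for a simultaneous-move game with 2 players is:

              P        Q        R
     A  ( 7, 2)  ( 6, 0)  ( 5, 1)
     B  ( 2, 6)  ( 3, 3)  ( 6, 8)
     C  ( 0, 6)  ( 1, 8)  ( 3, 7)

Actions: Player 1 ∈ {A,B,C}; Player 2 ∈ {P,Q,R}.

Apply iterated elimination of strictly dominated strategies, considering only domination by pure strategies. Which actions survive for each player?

P1 drop C (A beats it: P:7>0 Q:6>1 R:5>3)
P2 drop Q (P beats it: A:2>0 B:6>3)
P1→{A,B} P2→{P,R}

Survivors P1:{A,B} P2:{P,R}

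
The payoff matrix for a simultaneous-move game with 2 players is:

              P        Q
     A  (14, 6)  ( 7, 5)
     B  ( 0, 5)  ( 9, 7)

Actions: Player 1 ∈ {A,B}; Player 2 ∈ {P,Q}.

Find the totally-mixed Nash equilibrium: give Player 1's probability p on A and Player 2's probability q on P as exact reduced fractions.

P1 mixes 2/3 on A; P2 mixes 1/8 on P

P1 indiff ⇒ q·14+(1-q)·7 = q·0+(1-q)·9 ⇒ q(14) = (1-q)(2) ⇒ q = 1/8
P2 indiff ⇒ p·6+(1-p)·5 = p·5+(1-p)·7 ⇒ p(1) = (1-p)(2) ⇒ p = 2/3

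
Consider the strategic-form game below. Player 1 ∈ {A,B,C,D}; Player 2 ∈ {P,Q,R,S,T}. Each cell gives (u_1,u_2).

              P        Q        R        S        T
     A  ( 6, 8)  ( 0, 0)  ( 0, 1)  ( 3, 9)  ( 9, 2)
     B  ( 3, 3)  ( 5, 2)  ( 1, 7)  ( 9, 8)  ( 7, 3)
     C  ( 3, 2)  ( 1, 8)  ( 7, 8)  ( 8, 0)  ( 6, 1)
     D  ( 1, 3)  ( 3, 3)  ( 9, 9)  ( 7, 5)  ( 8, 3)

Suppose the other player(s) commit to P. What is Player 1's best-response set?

argmax u_1 = {A}

u_1(A vs P) = 6
u_1(B vs P) = 3
u_1(C vs P) = 3
u_1(D vs P) = 1
max payoff 6 at {A}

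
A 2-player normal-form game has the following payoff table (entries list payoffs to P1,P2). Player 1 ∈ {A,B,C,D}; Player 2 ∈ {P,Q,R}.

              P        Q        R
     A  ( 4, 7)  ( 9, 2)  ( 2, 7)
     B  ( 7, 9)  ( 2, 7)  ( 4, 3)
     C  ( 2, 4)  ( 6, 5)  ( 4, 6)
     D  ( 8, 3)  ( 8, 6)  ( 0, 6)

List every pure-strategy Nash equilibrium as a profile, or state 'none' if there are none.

(A,P): not NE [P1→D gives 8>4]
(A,Q): not NE [P2→R gives 7>2]
(A,R): not NE [P1→C gives 4>2]
(B,P): not NE [P1→D gives 8>7]
(B,Q): not NE [P1→A gives 9>2; P2→P gives 9>7]
(B,R): not NE [P2→P gives 9>3]
(C,P): not NE [P1→D gives 8>2; P2→R gives 6>4]
(C,Q): not NE [P1→A gives 9>6; P2→R gives 6>5]
(C,R): NE
(D,P): not NE [P2→R gives 6>3]
(D,Q): not NE [P1→A gives 9>8]
(D,R): not NE [P1→C gives 4>0]

NE set: (C,R)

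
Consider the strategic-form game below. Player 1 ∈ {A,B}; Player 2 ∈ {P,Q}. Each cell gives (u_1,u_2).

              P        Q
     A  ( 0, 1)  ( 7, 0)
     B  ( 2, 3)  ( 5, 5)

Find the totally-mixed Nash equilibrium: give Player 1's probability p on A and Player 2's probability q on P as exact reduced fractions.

P1 indiff ⇒ q·0+(1-q)·7 = q·2+(1-q)·5 ⇒ q(-2) = (1-q)(-2) ⇒ q = 1/2
P2 indiff ⇒ p·1+(1-p)·3 = p·0+(1-p)·5 ⇒ p(1) = (1-p)(2) ⇒ p = 2/3

P1 mixes 2/3 on A; P2 mixes 1/2 on P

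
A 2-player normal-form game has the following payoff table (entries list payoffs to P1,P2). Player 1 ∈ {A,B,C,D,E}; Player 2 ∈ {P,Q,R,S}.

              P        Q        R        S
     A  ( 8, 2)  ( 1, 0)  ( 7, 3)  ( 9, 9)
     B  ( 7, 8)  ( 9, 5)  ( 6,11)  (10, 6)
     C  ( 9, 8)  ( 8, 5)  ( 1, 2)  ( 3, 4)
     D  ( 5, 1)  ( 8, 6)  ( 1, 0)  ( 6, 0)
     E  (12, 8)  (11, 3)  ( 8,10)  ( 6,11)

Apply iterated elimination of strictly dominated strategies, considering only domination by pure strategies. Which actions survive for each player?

P1 drop C (E beats it: P:12>9 Q:11>8 R:8>1 S:6>3)
P1 drop D (B beats it: P:7>5 Q:9>8 R:6>1 S:10>6)
P2 drop P (R beats it: A:3>2 B:11>8 E:10>8)
P2 drop Q (R beats it: A:3>0 B:11>5 E:10>3)
P1→{A,B,E} P2→{R,S}

Survivors P1:{A,B,E} P2:{R,S}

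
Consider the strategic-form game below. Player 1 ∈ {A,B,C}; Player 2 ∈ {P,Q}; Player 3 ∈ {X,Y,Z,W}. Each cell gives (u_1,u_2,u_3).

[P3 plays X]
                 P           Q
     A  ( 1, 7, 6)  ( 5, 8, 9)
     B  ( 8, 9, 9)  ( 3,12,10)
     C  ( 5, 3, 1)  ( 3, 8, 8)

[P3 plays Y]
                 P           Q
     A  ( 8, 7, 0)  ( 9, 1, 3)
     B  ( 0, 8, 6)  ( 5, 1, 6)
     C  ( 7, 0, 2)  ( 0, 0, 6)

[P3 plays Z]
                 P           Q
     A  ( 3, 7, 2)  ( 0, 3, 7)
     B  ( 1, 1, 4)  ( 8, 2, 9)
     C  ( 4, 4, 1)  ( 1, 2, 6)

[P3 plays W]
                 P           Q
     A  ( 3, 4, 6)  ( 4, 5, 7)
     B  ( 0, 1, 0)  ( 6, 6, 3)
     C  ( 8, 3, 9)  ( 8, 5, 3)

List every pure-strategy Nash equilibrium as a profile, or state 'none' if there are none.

Nash profiles: (A,Q,X)

(A,P,X): not NE [P1→B gives 8>1; P2→Q gives 8>7]
(A,P,Y): not NE [P3→W gives 6>0]
(A,P,Z): not NE [P1→C gives 4>3; P3→W gives 6>2]
(A,P,W): not NE [P1→C gives 8>3; P2→Q gives 5>4]
(A,Q,X): NE
(A,Q,Y): not NE [P2→P gives 7>1; P3→X gives 9>3]
(A,Q,Z): not NE [P1→B gives 8>0; P2→P gives 7>3; P3→X gives 9>7]
(A,Q,W): not NE [P1→C gives 8>4; P3→X gives 9>7]
(B,P,X): not NE [P2→Q gives 12>9]
(B,P,Y): not NE [P1→A gives 8>0; P3→X gives 9>6]
(B,P,Z): not NE [P1→C gives 4>1; P2→Q gives 2>1; P3→X gives 9>4]
(B,P,W): not NE [P1→C gives 8>0; P2→Q gives 6>1; P3→X gives 9>0]
(B,Q,X): not NE [P1→A gives 5>3]
(B,Q,Y): not NE [P1→A gives 9>5; P2→P gives 8>1; P3→X gives 10>6]
(B,Q,Z): not NE [P3→X gives 10>9]
(B,Q,W): not NE [P1→C gives 8>6; P3→X gives 10>3]
(C,P,X): not NE [P1→B gives 8>5; P2→Q gives 8>3; P3→W gives 9>1]
(C,P,Y): not NE [P1→A gives 8>7; P3→W gives 9>2]
(C,P,Z): not NE [P3→W gives 9>1]
(C,P,W): not NE [P2→Q gives 5>3]
(C,Q,X): not NE [P1→A gives 5>3]
(C,Q,Y): not NE [P1→A gives 9>0; P3→X gives 8>6]
(C,Q,Z): not NE [P1→B gives 8>1; P2→P gives 4>2; P3→X gives 8>6]
(C,Q,W): not NE [P3→X gives 8>3]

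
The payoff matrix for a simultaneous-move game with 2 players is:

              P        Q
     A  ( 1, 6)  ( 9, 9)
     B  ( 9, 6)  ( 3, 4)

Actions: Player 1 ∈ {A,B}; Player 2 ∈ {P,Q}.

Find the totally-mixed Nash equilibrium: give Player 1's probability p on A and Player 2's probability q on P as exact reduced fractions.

p=2/5, q=3/7

P1 indiff ⇒ q·1+(1-q)·9 = q·9+(1-q)·3 ⇒ q(-8) = (1-q)(-6) ⇒ q = 3/7
P2 indiff ⇒ p·6+(1-p)·6 = p·9+(1-p)·4 ⇒ p(-3) = (1-p)(-2) ⇒ p = 2/5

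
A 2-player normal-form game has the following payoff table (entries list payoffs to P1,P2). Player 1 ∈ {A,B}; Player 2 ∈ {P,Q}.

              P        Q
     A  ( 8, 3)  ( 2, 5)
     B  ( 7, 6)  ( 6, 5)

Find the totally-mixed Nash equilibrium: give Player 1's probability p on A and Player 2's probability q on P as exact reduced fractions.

(p,q) = (1/3, 4/5)

P1 indiff ⇒ q·8+(1-q)·2 = q·7+(1-q)·6 ⇒ q(1) = (1-q)(4) ⇒ q = 4/5
P2 indiff ⇒ p·3+(1-p)·6 = p·5+(1-p)·5 ⇒ p(-2) = (1-p)(-1) ⇒ p = 1/3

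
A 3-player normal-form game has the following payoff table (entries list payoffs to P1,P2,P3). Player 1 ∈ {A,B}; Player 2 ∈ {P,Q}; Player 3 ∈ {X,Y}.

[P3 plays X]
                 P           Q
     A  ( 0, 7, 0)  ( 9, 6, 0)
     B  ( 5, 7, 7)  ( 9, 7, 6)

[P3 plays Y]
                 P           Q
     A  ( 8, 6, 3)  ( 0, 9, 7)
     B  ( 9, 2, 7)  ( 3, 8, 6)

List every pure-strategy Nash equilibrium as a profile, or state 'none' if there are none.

Nash profiles: (B,P,X), (B,Q,X), (B,Q,Y)

(A,P,X): not NE [P1→B gives 5>0; P3→Y gives 3>0]
(A,P,Y): not NE [P1→B gives 9>8; P2→Q gives 9>6]
(A,Q,X): not NE [P2→P gives 7>6; P3→Y gives 7>0]
(A,Q,Y): not NE [P1→B gives 3>0]
(B,P,X): NE
(B,P,Y): not NE [P2→Q gives 8>2]
(B,Q,X): NE
(B,Q,Y): NE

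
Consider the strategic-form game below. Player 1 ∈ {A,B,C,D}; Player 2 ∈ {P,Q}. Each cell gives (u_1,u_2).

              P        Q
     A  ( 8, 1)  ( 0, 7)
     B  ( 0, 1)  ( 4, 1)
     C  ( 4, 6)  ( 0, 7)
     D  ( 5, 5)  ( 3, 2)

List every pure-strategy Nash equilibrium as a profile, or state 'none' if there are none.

(A,P): not NE [P2→Q gives 7>1]
(A,Q): not NE [P1→B gives 4>0]
(B,P): not NE [P1→A gives 8>0]
(B,Q): NE
(C,P): not NE [P1→A gives 8>4; P2→Q gives 7>6]
(C,Q): not NE [P1→B gives 4>0]
(D,P): not NE [P1→A gives 8>5]
(D,Q): not NE [P1→B gives 4>3; P2→P gives 5>2]

NE set: (B,Q)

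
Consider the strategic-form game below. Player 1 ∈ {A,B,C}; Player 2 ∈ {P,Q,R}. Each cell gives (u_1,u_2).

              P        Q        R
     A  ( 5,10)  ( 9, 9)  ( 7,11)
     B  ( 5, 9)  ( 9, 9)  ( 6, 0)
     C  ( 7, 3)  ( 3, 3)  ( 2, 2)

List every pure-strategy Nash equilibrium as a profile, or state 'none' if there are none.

Nash profiles: (A,R), (B,Q), (C,P)

(A,P): not NE [P1→C gives 7>5; P2→R gives 11>10]
(A,Q): not NE [P2→R gives 11>9]
(A,R): NE
(B,P): not NE [P1→C gives 7>5]
(B,Q): NE
(B,R): not NE [P1→A gives 7>6; P2→Q gives 9>0]
(C,P): NE
(C,Q): not NE [P1→B gives 9>3]
(C,R): not NE [P1→A gives 7>2; P2→Q gives 3>2]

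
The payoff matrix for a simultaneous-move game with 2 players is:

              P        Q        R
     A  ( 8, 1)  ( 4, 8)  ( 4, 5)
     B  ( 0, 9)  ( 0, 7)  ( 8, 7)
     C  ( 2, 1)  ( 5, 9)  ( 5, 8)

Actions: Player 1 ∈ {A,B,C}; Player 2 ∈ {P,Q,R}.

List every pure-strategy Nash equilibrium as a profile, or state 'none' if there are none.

NE set: (C,Q)

(A,P): not NE [P2→Q gives 8>1]
(A,Q): not NE [P1→C gives 5>4]
(A,R): not NE [P1→B gives 8>4; P2→Q gives 8>5]
(B,P): not NE [P1→A gives 8>0]
(B,Q): not NE [P1→C gives 5>0; P2→P gives 9>7]
(B,R): not NE [P2→P gives 9>7]
(C,P): not NE [P1→A gives 8>2; P2→Q gives 9>1]
(C,Q): NE
(C,R): not NE [P1→B gives 8>5; P2→Q gives 9>8]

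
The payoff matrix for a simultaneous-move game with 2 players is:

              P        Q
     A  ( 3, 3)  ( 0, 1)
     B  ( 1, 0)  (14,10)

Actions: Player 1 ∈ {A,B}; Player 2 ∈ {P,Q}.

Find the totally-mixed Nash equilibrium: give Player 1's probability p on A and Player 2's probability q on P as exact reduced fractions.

P1 indiff ⇒ q·3+(1-q)·0 = q·1+(1-q)·14 ⇒ q(2) = (1-q)(14) ⇒ q = 7/8
P2 indiff ⇒ p·3+(1-p)·0 = p·1+(1-p)·10 ⇒ p(2) = (1-p)(10) ⇒ p = 5/6

(p,q) = (5/6, 7/8)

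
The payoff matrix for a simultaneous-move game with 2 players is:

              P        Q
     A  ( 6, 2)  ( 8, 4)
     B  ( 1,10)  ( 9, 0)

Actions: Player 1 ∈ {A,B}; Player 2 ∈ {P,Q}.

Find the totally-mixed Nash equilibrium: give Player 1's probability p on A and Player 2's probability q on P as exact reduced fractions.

(p,q) = (5/6, 1/6)

P1 indiff ⇒ q·6+(1-q)·8 = q·1+(1-q)·9 ⇒ q(5) = (1-q)(1) ⇒ q = 1/6
P2 indiff ⇒ p·2+(1-p)·10 = p·4+(1-p)·0 ⇒ p(-2) = (1-p)(-10) ⇒ p = 5/6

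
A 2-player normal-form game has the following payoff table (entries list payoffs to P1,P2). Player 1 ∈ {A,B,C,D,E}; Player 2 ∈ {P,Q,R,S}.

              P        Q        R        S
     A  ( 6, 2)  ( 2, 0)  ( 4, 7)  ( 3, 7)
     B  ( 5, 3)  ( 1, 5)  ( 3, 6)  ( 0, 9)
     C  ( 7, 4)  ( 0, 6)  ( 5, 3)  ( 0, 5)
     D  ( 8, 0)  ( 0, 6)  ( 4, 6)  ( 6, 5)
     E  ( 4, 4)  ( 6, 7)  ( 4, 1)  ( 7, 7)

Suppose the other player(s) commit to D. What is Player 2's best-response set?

u_2(P vs D) = 0
u_2(Q vs D) = 6
u_2(R vs D) = 6
u_2(S vs D) = 5
max payoff 6 at {Q,R}

BR_2 = {Q,R}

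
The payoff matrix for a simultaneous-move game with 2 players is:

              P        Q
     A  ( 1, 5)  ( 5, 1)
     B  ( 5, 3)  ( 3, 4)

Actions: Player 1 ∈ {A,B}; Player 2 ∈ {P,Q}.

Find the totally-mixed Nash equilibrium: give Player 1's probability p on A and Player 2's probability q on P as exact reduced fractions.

(p,q) = (1/5, 1/3)

P1 indiff ⇒ q·1+(1-q)·5 = q·5+(1-q)·3 ⇒ q(-4) = (1-q)(-2) ⇒ q = 1/3
P2 indiff ⇒ p·5+(1-p)·3 = p·1+(1-p)·4 ⇒ p(4) = (1-p)(1) ⇒ p = 1/5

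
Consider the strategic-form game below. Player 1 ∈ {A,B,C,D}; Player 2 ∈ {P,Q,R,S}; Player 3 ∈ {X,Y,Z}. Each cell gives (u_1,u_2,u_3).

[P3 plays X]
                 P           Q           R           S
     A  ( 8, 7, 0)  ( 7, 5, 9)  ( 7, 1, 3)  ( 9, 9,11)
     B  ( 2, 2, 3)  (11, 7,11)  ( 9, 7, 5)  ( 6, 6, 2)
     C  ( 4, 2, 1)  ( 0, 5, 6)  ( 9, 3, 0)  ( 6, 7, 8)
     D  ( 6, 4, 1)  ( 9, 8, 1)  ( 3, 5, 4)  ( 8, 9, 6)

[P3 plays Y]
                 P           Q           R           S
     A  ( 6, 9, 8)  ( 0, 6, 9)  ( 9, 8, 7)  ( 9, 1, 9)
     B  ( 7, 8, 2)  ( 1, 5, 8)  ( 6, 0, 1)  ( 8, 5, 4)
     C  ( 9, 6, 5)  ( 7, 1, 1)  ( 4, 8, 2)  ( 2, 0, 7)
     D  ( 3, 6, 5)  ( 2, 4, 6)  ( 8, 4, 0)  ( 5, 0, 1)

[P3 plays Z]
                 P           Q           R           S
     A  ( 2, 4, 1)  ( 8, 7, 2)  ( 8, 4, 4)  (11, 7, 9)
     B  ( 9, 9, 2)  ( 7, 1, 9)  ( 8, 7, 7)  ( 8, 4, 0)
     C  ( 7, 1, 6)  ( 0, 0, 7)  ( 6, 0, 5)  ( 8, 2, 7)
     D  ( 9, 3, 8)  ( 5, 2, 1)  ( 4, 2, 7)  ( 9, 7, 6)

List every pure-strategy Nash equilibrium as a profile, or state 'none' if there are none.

(A,P,X): not NE [P2→S gives 9>7; P3→Y gives 8>0]
(A,P,Y): not NE [P1→C gives 9>6]
(A,P,Z): not NE [P1→D gives 9>2; P2→S gives 7>4; P3→Y gives 8>1]
(A,Q,X): not NE [P1→B gives 11>7; P2→S gives 9>5]
(A,Q,Y): not NE [P1→C gives 7>0; P2→P gives 9>6]
(A,Q,Z): not NE [P3→Y gives 9>2]
(A,R,X): not NE [P1→C gives 9>7; P2→S gives 9>1; P3→Y gives 7>3]
(A,R,Y): not NE [P2→P gives 9>8]
(A,R,Z): not NE [P2→S gives 7>4; P3→Y gives 7>4]
(A,S,X): NE
(A,S,Y): not NE [P2→P gives 9>1; P3→X gives 11>9]
(A,S,Z): not NE [P3→X gives 11>9]
(B,P,X): not NE [P1→A gives 8>2; P2→R gives 7>2]
(B,P,Y): not NE [P1→C gives 9>7; P3→X gives 3>2]
(B,P,Z): not NE [P3→X gives 3>2]
(B,Q,X): NE
(B,Q,Y): not NE [P1→C gives 7>1; P2→P gives 8>5; P3→X gives 11>8]
(B,Q,Z): not NE [P1→A gives 8>7; P2→P gives 9>1; P3→X gives 11>9]
(B,R,X): not NE [P3→Z gives 7>5]
(B,R,Y): not NE [P1→A gives 9>6; P2→P gives 8>0; P3→Z gives 7>1]
(B,R,Z): not NE [P2→P gives 9>7]
(B,S,X): not NE [P1→A gives 9>6; P2→R gives 7>6; P3→Y gives 4>2]
(B,S,Y): not NE [P1→A gives 9>8; P2→P gives 8>5]
(B,S,Z): not NE [P1→A gives 11>8; P2→P gives 9>4; P3→Y gives 4>0]
(C,P,X): not NE [P1→A gives 8>4; P2→S gives 7>2; P3→Z gives 6>1]
(C,P,Y): not NE [P2→R gives 8>6; P3→Z gives 6>5]
(C,P,Z): not NE [P1→D gives 9>7; P2→S gives 2>1]
(C,Q,X): not NE [P1→B gives 11>0; P2→S gives 7>5; P3→Z gives 7>6]
(C,Q,Y): not NE [P2→R gives 8>1; P3→Z gives 7>1]
(C,Q,Z): not NE [P1→A gives 8>0; P2→S gives 2>0]
(C,R,X): not NE [P2→S gives 7>3; P3→Z gives 5>0]
(C,R,Y): not NE [P1→A gives 9>4; P3→Z gives 5>2]
(C,R,Z): not NE [P1→B gives 8>6; P2→S gives 2>0]
(C,S,X): not NE [P1→A gives 9>6]
(C,S,Y): not NE [P1→A gives 9>2; P2→R gives 8>0; P3→X gives 8>7]
(C,S,Z): not NE [P1→A gives 11>8; P3→X gives 8>7]
(D,P,X): not NE [P1→A gives 8>6; P2→S gives 9>4; P3→Z gives 8>1]
(D,P,Y): not NE [P1→C gives 9>3; P3→Z gives 8>5]
(D,P,Z): not NE [P2→S gives 7>3]
(D,Q,X): not NE [P1→B gives 11>9; P2→S gives 9>8; P3→Y gives 6>1]
(D,Q,Y): not NE [P1→C gives 7>2; P2→P gives 6>4]
(D,Q,Z): not NE [P1→A gives 8>5; P2→S gives 7>2; P3→Y gives 6>1]
(D,R,X): not NE [P1→C gives 9>3; P2→S gives 9>5; P3→Z gives 7>4]
(D,R,Y): not NE [P1→A gives 9>8; P2→P gives 6>4; P3→Z gives 7>0]
(D,R,Z): not NE [P1→B gives 8>4; P2→S gives 7>2]
(D,S,X): not NE [P1→A gives 9>8]
(D,S,Y): not NE [P1→A gives 9>5; P2→P gives 6>0; P3→Z gives 6>1]
(D,S,Z): not NE [P1→A gives 11>9]

Nash profiles: (A,S,X), (B,Q,X)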